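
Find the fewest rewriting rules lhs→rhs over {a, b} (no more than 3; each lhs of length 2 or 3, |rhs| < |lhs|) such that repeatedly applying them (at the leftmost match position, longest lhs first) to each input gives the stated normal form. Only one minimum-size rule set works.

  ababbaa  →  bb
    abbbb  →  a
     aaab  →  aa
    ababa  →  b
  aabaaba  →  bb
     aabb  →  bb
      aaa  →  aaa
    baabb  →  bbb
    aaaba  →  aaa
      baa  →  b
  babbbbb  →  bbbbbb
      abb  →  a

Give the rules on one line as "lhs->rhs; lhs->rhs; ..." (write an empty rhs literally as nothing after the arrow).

aab->ba; ab->a; ba->b

  | ababbaa => aabbaa => babaa => bbaa => bba => bb
  | abbbb => abbb => abb => ab => a
  | aaab => aba => aa
  | ababa => aaba => baa => ba => b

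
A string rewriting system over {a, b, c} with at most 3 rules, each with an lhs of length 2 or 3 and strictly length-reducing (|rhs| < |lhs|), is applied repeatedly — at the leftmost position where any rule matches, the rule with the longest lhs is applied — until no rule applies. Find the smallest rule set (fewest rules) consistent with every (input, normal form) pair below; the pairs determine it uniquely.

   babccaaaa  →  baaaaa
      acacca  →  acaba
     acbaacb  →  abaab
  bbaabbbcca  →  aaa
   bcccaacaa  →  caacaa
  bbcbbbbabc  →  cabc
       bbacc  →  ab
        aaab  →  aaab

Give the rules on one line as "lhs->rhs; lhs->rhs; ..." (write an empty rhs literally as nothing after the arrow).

acb->ab; bb->; cc->b

  | babccaaaa => babbaaaa => baaaaa
  | acacca => acaba
  | acbaacb => abaacb => abaab
  | bbaabbbcca => aabbbcca => aabcca => aabba => aaa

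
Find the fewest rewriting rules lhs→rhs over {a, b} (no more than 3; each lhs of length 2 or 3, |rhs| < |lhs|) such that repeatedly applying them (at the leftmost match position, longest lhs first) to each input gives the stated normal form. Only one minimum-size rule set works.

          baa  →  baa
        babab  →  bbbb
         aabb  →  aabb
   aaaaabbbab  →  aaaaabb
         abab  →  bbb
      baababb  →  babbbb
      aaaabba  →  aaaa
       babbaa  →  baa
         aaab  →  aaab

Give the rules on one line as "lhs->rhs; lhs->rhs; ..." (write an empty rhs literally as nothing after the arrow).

aba->bb; bba->

  | baa
  | babab => bbbb
  | aabb
  | aaaaabbbab => aaaaabb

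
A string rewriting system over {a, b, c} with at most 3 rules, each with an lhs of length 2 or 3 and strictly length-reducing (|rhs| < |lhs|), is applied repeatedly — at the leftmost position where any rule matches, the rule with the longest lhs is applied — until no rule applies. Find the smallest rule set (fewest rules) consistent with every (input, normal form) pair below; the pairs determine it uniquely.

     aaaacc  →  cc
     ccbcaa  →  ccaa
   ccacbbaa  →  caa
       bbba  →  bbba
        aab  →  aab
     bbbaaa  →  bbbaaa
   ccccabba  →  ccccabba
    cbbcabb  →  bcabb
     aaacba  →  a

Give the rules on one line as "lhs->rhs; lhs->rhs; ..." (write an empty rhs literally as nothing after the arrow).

ac->c; cb->

  | aaaacc => aaacc => aacc => acc => cc
  | ccbcaa => ccaa
  | ccacbbaa => cccbbaa => ccbaa => caa
  | bbba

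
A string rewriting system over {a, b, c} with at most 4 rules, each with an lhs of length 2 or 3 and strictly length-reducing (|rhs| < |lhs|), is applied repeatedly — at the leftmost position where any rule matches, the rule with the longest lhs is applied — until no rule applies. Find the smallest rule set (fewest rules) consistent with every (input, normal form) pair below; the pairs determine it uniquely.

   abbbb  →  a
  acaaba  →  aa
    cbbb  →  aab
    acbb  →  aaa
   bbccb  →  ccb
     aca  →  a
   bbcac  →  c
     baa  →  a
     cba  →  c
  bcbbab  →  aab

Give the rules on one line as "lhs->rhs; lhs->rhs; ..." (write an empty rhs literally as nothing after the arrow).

ba->; bb->; ca->; cbb->aa

  | abbbb => abb => a
  | acaaba => aaba => aa
  | cbbb => aab
  | acbb => aaa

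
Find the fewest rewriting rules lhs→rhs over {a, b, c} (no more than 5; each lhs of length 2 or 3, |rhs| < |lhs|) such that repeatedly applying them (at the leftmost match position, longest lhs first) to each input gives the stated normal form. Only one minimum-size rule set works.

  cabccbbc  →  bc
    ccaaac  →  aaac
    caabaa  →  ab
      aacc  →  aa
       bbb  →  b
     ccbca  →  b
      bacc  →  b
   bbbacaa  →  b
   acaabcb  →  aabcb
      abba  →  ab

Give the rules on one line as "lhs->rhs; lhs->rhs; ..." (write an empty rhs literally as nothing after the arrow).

ba->b; bb->b; ca->; cc->

  | cabccbbc => bccbbc => bbbc => bbc => bc
  | ccaaac => aaac
  | caabaa => abaa => aba => ab
  | aacc => aa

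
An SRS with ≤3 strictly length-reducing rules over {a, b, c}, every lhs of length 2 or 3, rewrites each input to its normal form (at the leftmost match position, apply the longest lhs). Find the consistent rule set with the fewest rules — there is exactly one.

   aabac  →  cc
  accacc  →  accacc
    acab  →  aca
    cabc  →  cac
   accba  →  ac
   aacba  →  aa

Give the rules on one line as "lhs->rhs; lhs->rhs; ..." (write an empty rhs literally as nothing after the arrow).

  | aabac => aaac => cc
  | accacc
  | acab => aca
  | cabc => cac

aaa->c; ab->a; cba->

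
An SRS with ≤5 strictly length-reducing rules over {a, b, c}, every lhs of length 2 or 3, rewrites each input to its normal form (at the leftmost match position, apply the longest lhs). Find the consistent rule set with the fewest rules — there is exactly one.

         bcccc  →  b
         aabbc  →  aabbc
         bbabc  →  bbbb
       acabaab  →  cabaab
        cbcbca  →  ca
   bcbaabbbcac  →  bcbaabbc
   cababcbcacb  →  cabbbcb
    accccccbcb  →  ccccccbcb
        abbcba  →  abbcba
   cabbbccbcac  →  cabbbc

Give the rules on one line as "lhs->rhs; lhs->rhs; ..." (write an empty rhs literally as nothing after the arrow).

  | bcccc => bcc => b
  | aabbc
  | bbabc => bbbb
  | acabaab => cabaab

abc->bb; ac->c; bca->a; bcc->b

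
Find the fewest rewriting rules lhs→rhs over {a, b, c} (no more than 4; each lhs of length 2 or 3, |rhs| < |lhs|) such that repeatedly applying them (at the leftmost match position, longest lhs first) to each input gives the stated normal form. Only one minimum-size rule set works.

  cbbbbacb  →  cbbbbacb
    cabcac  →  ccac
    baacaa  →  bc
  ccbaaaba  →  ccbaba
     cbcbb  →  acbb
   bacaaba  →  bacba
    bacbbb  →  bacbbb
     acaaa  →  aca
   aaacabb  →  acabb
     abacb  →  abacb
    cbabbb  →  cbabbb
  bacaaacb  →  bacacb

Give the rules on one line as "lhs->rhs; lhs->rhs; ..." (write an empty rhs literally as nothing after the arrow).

  | cbbbbacb
  | cabcac => ccac
  | baacaa => bcaa => bc
  | ccbaaaba => ccbaba

aa->; abc->c; cbc->ac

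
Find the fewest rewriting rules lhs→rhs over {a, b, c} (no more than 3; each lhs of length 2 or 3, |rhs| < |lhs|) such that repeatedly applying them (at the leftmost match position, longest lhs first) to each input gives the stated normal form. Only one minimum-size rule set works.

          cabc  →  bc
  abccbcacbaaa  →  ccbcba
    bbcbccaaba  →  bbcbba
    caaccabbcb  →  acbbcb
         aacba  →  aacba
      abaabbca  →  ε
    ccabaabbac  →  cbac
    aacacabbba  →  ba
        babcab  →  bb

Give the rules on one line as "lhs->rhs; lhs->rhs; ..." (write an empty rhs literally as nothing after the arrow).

aaa->a; ab->; ca->

  | cabc => bc
  | abccbcacbaaa => ccbcacbaaa => ccbcbaaa => ccbcba
  | bbcbccaaba => bbcbcaba => bbcbba
  | caaccabbcb => accabbcb => acbbcb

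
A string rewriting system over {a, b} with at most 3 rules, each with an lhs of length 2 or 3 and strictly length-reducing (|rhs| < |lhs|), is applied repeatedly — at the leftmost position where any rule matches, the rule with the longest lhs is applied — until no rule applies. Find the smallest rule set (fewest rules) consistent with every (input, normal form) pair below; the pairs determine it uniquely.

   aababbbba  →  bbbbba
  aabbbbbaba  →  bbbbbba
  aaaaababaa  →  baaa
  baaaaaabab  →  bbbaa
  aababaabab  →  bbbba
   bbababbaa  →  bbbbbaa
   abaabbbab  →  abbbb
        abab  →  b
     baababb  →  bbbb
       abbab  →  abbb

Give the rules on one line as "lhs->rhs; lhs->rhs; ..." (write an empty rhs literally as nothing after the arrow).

  | aababbbba => baabbbba => bbabbba => bbbbba
  | aabbbbbaba => babbbbaba => bbbbbaba => bbbbbba
  | aaaaababaa => aaabaabaa => abaaabaa => aabaa => baaa
  | baaaaaabab => baaaabaab => baabaaab => bbaaaab => bbaaba => bbbaa

aab->ba; aba->; bab->bb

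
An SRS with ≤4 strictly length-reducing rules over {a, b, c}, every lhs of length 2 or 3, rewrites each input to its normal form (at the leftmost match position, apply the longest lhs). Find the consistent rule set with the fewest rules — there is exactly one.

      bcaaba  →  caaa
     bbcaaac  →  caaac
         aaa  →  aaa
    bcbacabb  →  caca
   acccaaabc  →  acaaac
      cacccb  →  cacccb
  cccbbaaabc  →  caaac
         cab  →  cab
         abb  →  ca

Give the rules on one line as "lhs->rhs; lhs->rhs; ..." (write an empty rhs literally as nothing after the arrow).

abb->ca; ba->a; bc->c; cca->ca

  | bcaaba => caaba => caaa
  | bbcaaac => bcaaac => caaac
  | aaa
  | bcbacabb => cbacabb => cacabb => cacca => caca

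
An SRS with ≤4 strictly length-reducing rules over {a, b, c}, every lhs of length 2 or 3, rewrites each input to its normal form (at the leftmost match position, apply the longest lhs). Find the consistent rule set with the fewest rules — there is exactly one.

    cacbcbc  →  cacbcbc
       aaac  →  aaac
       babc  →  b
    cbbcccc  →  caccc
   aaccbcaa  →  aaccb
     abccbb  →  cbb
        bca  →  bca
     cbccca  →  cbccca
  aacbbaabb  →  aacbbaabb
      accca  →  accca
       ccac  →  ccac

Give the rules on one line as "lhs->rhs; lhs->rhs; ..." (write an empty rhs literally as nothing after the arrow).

  | cacbcbc
  | aaac
  | babc => b
  | cbbcccc => caccc

abc->; bbc->a; caa->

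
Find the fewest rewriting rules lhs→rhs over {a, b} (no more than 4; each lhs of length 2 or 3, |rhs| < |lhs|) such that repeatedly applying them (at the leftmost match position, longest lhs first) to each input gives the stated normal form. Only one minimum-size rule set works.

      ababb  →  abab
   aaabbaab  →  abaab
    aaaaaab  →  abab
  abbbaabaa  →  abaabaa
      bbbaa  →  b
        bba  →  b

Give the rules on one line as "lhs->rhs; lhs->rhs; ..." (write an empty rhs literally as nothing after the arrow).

aaa->ab; abb->ab; bba->b

  | ababb => abab
  | aaabbaab => abbbaab => abbaab => abaab
  | aaaaaab => abaaab => ababb => abab
  | abbbaabaa => abbaabaa => abaabaa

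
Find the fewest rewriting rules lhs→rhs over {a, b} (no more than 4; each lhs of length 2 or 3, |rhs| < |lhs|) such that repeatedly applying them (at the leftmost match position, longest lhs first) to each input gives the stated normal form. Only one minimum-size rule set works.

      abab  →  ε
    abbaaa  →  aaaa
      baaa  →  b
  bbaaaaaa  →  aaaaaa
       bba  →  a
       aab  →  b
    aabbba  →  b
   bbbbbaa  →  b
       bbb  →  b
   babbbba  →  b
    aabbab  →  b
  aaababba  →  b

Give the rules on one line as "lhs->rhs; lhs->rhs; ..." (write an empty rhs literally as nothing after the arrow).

  | abab => bab => bb => ε
  | abbaaa => aaaa
  | baaa => baa => ba => b
  | bbaaaaaa => aaaaaa

ab->b; abb->a; ba->b; bb->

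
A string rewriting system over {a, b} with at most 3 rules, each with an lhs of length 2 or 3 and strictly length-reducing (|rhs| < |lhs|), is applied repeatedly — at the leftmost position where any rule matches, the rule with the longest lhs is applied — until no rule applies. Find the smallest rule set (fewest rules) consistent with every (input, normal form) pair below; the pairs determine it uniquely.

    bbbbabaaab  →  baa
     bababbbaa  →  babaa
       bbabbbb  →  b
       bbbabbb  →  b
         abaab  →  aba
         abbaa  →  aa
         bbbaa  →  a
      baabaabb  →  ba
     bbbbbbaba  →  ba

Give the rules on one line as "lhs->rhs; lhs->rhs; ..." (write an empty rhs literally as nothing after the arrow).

aab->a; bb->b; bba->

  | bbbbabaaab => bbbabaaab => bbabaaab => baaab => baa
  | bababbbaa => bababbaa => babaa
  | bbabbbb => bbbb => bbb => bb => b
  | bbbabbb => bbabbb => bbb => bb => b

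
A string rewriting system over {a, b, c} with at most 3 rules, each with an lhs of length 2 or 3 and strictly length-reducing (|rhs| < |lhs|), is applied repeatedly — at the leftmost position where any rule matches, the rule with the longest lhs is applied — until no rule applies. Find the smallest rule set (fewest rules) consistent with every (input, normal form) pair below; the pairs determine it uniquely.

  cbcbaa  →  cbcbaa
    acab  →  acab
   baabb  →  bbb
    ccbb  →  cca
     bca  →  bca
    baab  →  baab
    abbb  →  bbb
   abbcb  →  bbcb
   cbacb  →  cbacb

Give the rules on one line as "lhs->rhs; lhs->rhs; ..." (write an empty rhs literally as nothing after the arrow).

  | cbcbaa
  | acab
  | baabb => babb => bbb
  | ccbb => cca

abb->bb; cbb->ca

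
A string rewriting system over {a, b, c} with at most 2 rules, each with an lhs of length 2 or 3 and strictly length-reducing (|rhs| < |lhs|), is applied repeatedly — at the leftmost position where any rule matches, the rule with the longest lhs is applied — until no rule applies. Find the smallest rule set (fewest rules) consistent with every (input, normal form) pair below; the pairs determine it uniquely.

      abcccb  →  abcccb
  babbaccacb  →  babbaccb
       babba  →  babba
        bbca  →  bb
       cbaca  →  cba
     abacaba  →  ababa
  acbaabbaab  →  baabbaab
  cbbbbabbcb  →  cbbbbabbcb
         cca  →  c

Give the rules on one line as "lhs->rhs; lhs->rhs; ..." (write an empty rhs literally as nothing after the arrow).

  | abcccb
  | babbaccacb => babbaccb
  | babba
  | bbca => bb

acb->b; ca->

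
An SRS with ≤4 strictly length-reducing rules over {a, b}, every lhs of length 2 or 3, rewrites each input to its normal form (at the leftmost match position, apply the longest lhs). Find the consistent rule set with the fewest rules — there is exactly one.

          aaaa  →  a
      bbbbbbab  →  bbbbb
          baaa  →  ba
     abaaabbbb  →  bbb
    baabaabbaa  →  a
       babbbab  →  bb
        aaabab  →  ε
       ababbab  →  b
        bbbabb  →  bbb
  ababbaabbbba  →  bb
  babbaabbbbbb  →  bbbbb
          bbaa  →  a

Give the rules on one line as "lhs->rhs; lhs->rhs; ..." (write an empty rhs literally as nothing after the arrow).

aa->a; ab->; bba->

  | aaaa => aaa => aa => a
  | bbbbbbab => bbbbb
  | baaa => baa => ba
  | abaaabbbb => aaabbbb => aabbbb => abbbb => bbb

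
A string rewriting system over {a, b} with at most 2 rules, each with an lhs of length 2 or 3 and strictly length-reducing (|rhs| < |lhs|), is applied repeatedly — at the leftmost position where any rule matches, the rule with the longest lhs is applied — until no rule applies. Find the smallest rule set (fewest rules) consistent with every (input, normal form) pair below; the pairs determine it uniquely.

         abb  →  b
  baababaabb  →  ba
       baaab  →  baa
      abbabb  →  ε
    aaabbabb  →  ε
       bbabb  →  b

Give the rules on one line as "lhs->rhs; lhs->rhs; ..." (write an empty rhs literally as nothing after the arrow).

ab->; bb->

  | abb => b
  | baababaabb => baabaabb => baaabb => baab => ba
  | baaab => baa
  | abbabb => babb => bb => ε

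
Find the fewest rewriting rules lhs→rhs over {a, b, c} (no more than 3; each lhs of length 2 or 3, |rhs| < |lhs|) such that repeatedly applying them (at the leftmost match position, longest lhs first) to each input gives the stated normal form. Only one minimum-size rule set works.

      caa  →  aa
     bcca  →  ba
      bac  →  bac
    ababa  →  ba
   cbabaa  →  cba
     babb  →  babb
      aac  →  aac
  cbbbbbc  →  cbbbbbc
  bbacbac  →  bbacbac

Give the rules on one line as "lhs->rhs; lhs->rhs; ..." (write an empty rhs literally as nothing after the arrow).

aba->; ca->a

  | caa => aa
  | bcca => bca => ba
  | bac
  | ababa => ba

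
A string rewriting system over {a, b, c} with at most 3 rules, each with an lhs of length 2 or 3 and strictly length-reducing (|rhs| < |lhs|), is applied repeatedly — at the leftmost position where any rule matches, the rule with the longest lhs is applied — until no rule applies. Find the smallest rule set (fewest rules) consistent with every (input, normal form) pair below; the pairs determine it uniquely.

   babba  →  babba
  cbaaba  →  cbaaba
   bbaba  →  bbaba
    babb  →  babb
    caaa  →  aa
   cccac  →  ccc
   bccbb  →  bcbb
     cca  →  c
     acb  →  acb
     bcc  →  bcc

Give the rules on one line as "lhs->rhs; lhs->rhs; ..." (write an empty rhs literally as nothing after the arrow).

ca->; ccb->cb

  | babba
  | cbaaba
  | bbaba
  | babb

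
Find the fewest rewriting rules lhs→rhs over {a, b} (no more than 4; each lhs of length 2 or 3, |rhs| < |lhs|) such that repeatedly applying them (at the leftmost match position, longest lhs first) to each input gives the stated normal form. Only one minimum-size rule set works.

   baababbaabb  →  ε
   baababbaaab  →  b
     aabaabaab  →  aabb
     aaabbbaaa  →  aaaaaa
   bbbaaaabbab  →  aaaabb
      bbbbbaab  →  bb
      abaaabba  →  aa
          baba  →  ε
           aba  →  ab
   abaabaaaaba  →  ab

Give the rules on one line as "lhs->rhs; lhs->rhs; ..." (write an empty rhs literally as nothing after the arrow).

aba->ab; ba->; baa->; bbb->

  | baababbaabb => babbaabb => bbaabb => bbb => ε
  | baababbaaab => babbaaab => bbaaab => bab => b
  | aabaabaab => aababaab => aabbaab => aabb
  | aaabbbaaa => aaaaaa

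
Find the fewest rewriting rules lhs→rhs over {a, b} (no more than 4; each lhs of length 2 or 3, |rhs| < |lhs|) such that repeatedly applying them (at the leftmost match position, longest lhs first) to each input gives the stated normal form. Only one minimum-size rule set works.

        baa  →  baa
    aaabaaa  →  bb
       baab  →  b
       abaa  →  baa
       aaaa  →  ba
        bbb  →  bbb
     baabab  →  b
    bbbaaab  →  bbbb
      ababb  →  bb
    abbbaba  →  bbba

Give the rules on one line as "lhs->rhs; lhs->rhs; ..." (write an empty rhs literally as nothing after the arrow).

aaa->ab; ab->b; bab->b

  | baa
  | aaabaaa => abbaaa => bbaaa => bbab => bb
  | baab => bab => b
  | abaa => baa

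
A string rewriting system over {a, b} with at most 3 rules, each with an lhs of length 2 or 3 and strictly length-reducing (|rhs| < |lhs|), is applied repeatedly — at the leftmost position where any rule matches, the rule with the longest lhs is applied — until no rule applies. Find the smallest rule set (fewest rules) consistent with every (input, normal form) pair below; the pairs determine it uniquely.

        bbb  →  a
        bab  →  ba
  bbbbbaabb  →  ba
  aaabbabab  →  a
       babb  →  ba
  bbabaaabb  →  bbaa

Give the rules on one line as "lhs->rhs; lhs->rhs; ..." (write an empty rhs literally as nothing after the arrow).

ab->; bab->ba; bbb->a

  | bbb => a
  | bab => ba
  | bbbbbaabb => abbaabb => baabb => bab => ba
  | aaabbabab => aababab => aabab => aab => a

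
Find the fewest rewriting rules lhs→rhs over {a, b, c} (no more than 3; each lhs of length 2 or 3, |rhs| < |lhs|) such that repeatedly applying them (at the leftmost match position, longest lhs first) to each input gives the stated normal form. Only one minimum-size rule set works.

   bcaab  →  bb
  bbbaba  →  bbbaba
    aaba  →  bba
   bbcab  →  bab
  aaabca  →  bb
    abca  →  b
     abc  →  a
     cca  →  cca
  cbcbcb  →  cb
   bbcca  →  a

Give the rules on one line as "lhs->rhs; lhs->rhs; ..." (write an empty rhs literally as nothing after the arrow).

aa->b; bc->

  | bcaab => aab => bb
  | bbbaba
  | aaba => bba
  | bbcab => bab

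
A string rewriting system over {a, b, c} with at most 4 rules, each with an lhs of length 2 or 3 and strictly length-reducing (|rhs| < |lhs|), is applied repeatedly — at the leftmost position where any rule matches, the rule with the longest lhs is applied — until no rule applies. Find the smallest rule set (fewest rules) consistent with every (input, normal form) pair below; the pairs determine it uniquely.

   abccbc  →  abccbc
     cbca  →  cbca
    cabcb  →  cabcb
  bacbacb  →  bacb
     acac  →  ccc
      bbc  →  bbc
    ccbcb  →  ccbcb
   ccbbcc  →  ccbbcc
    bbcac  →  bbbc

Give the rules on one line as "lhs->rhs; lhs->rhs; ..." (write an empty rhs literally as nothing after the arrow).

  | abccbc
  | cbca
  | cabcb
  | bacbacb => bacb

aca->cc; cac->bc; cba->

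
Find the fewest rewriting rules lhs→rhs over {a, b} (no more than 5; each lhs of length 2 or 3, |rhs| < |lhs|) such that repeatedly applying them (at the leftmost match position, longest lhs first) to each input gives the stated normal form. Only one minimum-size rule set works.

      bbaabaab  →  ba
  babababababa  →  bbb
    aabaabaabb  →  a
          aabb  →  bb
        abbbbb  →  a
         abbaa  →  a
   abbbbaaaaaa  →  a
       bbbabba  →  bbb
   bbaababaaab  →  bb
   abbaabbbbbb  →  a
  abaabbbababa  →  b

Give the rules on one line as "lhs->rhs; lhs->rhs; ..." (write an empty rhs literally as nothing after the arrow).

aa->; ab->a; aba->; baa->ab

  | bbaabaab => babbaab => babaab => bab => ba
  | babababababa => bbabababa => bbbaba => bbb
  | aabaabaabb => baabaabb => abbaabb => abaabb => abb => ab => a
  | aabb => bb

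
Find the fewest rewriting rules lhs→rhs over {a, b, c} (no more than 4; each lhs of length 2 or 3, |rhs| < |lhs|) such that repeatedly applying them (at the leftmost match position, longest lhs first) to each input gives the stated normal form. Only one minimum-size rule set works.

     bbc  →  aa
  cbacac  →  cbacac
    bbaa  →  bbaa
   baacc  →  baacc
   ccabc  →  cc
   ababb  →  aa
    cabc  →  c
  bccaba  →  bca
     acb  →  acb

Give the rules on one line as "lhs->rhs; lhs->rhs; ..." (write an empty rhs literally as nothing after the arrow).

ab->a; bbc->aa; cab->

  | bbc => aa
  | cbacac
  | bbaa
  | baacc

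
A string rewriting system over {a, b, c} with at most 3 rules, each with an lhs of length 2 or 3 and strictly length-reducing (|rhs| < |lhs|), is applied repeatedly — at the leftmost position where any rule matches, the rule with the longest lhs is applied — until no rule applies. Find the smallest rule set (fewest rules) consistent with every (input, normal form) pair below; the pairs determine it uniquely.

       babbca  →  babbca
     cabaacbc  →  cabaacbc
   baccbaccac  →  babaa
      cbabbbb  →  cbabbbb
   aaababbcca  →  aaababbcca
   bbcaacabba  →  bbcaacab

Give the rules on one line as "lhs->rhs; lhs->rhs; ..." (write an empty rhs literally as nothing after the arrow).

  | babbca
  | cabaacbc
  | baccbaccac => babcaccac => babacac => babaa
  | cbabbbb

bba->b; cac->a; ccb->bc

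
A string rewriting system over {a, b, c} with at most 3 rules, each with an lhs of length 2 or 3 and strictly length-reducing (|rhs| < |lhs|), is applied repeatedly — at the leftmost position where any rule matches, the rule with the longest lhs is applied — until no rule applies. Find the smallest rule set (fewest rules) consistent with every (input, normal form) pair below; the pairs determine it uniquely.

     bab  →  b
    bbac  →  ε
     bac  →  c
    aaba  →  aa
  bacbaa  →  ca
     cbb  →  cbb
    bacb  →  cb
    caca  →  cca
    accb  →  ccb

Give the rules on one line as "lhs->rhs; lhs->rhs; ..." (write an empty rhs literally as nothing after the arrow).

ac->c; ba->; bc->

  | bab => b
  | bbac => bc => ε
  | bac => c
  | aaba => aa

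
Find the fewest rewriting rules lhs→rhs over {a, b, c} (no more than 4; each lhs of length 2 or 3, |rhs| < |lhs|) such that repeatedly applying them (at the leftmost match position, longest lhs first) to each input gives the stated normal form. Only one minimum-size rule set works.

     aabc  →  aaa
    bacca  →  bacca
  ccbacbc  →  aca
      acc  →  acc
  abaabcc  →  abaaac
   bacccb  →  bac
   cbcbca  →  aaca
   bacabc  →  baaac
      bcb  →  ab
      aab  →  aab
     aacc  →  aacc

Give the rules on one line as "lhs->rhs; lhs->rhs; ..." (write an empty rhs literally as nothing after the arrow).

bc->a; cab->aa; ccb->

  | aabc => aaa
  | bacca
  | ccbacbc => acbc => aca
  | acc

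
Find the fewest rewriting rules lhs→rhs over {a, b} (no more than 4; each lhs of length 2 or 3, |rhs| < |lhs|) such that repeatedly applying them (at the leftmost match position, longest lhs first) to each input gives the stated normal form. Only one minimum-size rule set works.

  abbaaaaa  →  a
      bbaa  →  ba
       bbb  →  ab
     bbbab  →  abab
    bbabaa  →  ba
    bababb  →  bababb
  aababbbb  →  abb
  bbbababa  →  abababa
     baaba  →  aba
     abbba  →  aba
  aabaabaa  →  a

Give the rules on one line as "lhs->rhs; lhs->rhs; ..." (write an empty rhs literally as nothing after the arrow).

aa->a; baa->a; bbb->ab

  | abbaaaaa => abaaaa => aaaa => aaa => aa => a
  | bbaa => ba
  | bbb => ab
  | bbbab => abab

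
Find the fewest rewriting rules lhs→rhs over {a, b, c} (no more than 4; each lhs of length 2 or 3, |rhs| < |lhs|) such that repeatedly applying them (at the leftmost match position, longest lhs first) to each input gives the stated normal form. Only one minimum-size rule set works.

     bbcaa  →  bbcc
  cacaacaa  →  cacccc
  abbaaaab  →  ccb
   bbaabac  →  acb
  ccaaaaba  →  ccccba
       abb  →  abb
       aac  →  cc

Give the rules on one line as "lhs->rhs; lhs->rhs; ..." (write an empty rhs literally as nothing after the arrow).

aa->c; bac->cb; bba->

  | bbcaa => bbcc
  | cacaacaa => cacccaa => cacccc
  | abbaaaab => aaaab => caab => ccb
  | bbaabac => abac => acb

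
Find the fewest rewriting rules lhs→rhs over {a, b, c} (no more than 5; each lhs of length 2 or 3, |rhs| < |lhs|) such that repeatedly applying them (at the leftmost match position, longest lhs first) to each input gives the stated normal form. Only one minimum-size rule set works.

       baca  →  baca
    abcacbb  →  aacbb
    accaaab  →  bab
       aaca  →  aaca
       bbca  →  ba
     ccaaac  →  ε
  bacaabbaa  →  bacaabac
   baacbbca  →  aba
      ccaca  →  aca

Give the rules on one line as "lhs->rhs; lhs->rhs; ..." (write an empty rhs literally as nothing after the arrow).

aaa->b; baa->ac; bc->; cc->

  | baca
  | abcacbb => aacbb
  | accaaab => aaaab => bab
  | aaca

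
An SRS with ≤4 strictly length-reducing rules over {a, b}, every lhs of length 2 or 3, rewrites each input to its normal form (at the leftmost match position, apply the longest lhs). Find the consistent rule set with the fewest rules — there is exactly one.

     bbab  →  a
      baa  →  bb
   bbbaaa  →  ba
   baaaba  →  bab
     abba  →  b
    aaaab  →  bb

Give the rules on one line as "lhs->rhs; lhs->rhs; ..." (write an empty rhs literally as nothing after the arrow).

  | bbab => abb => a
  | baa => bb
  | bbbaaa => babaa => babb => ba
  | baaaba => baaba => bbba => bab

aa->b; aaa->aa; abb->a; bba->ab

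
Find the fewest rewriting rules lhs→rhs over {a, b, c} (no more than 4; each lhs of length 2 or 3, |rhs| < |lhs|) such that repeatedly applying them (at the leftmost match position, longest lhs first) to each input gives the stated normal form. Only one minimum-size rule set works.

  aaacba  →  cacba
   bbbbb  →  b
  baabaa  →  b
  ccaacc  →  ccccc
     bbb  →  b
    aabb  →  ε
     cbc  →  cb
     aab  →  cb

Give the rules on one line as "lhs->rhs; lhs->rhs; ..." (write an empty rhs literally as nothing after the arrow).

  | aaacba => cacba
  | bbbbb => bbbb => bbb => bb => b
  | baabaa => bcbaa => bbaa => baa => bc => b
  | ccaacc => ccccc

aa->c; bb->b; bc->b; cbb->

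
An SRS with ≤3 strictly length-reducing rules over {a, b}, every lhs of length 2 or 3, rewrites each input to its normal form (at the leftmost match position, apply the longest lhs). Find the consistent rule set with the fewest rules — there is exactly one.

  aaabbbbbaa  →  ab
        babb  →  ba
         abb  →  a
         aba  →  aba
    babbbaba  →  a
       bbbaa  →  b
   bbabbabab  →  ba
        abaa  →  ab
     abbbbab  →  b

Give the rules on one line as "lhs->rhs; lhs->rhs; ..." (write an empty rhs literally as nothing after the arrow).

aa->; bab->ba; bb->

  | aaabbbbbaa => abbbbbaa => abbbaa => abaa => ab
  | babb => bab => ba
  | abb => a
  | aba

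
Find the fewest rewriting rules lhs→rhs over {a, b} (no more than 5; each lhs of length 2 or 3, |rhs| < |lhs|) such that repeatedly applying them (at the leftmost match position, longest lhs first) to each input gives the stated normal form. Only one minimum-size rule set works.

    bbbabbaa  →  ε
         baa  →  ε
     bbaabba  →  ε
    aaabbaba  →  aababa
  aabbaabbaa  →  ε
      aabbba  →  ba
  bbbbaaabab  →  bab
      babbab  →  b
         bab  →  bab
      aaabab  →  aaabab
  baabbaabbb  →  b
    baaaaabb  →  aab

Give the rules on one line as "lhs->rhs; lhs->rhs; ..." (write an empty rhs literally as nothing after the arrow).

  | bbbabbaa => babbaa => bbaa => bba => bb => ε
  | baa => ε
  | bbaabba => bbabba => bbbba => bba => bb => ε
  | aaabbaba => aababa

abb->b; baa->; bb->; bba->bb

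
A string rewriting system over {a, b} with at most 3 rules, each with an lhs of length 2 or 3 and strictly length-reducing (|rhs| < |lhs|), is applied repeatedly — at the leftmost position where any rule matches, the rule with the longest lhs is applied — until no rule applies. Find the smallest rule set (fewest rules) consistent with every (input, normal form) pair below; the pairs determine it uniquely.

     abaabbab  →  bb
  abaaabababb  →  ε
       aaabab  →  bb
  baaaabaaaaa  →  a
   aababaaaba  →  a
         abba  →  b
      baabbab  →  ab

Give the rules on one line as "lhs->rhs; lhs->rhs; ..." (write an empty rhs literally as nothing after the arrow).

aa->b; ba->a; bbb->

  | abaabbab => aaabbab => babbab => abbab => abab => aab => bb
  | abaaabababb => aaaabababb => baabababb => aabababb => bbababb => bababb => ababb => aabb => bbb => ε
  | aaabab => babab => abab => aab => bb
  | baaaabaaaaa => aaaabaaaaa => baabaaaaa => aabaaaaa => bbaaaaa => baaaaa => aaaaa => baaa => aaa => ba => a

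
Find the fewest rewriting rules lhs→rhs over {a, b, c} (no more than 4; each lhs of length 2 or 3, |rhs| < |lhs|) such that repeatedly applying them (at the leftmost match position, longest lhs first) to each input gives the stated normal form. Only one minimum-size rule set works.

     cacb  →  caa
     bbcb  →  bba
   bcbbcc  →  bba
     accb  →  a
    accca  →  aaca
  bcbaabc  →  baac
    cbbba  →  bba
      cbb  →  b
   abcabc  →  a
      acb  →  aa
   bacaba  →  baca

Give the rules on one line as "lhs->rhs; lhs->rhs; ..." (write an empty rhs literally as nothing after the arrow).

ab->; cb->a; cbb->b; cc->a

  | cacb => caa
  | bbcb => bba
  | bcbbcc => bbcc => bba
  | accb => aab => a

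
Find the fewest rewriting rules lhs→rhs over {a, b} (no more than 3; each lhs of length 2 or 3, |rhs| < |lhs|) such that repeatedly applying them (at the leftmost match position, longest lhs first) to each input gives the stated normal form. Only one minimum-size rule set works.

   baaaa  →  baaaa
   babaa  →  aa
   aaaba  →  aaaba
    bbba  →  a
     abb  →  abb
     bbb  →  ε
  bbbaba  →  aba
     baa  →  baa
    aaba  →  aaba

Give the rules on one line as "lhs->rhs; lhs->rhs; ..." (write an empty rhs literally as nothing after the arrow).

  | baaaa
  | babaa => aa
  | aaaba
  | bbba => a

bab->; bbb->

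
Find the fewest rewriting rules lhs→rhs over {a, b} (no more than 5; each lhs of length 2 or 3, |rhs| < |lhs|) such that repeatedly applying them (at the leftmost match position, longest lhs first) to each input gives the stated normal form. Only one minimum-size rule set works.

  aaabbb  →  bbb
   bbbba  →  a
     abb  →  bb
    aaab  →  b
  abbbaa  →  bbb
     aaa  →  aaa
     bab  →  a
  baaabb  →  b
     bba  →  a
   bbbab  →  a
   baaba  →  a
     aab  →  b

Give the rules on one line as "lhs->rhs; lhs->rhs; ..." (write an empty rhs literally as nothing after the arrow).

ab->b; ba->a; baa->b; bab->a

  | aaabbb => aabbb => abbb => bbb
  | bbbba => bbba => bba => ba => a
  | abb => bb
  | aaab => aab => ab => b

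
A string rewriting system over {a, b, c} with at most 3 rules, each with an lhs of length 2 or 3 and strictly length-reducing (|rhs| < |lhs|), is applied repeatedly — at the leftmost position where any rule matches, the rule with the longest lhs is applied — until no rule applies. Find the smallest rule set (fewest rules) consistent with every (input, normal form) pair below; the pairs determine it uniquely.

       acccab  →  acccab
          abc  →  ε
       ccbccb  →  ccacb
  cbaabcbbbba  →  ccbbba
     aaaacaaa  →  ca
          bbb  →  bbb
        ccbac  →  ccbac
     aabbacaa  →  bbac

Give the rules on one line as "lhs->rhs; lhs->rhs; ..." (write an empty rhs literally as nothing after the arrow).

aa->; bab->c; bc->a

  | acccab
  | abc => aa => ε
  | ccbccb => ccacb
  | cbaabcbbbba => cbbcbbbba => cbabbbba => ccbbba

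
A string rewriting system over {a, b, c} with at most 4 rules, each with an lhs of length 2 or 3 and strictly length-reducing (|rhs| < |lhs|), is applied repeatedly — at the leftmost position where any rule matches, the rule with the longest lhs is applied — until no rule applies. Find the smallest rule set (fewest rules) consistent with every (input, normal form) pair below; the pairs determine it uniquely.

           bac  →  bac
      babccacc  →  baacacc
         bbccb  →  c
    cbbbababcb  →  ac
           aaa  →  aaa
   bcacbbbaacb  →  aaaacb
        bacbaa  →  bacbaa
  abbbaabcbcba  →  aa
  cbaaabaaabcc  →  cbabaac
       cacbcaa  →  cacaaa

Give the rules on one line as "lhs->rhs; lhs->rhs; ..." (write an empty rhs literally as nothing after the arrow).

aab->b; bb->c; bc->a; ccb->

  | bac
  | babccacc => baacacc
  | bbccb => cccb => c
  | cbbbababcb => ccbababcb => ababcb => abaab => abb => ac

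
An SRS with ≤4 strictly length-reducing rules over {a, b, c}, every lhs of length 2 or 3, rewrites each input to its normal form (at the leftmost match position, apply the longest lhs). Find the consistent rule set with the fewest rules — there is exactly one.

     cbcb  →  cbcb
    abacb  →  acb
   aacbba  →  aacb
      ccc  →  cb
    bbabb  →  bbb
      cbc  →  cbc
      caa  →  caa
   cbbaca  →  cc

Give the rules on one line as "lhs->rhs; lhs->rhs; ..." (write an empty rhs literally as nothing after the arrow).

ba->; bca->c; ccc->cb

  | cbcb
  | abacb => acb
  | aacbba => aacb
  | ccc => cb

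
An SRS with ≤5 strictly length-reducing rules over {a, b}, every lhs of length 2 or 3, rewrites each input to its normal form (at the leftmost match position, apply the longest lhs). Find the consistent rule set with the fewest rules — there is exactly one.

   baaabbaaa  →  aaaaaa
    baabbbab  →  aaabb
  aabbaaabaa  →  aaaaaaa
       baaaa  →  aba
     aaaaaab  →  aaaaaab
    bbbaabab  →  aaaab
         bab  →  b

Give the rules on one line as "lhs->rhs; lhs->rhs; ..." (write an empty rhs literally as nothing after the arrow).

baa->bb; bab->b; bba->ab; bbb->aa

  | baaabbaaa => bbabbaaa => abbbaaa => aaaaaa
  | baabbbab => bbbbbab => aabbab => aaabb
  | aabbaaabaa => aaabaabaa => aaabbbaa => aaaaaaa
  | baaaa => bbaa => aba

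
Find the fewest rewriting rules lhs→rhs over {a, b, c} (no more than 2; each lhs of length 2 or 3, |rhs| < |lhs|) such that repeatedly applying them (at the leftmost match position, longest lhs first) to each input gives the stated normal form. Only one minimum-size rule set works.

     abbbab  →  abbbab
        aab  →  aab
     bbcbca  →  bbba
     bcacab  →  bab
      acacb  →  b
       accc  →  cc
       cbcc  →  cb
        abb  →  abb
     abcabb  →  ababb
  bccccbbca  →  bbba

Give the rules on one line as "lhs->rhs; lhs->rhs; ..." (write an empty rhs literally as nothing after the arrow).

ac->; bc->b

  | abbbab
  | aab
  | bbcbca => bbbca => bbba
  | bcacab => bacab => bab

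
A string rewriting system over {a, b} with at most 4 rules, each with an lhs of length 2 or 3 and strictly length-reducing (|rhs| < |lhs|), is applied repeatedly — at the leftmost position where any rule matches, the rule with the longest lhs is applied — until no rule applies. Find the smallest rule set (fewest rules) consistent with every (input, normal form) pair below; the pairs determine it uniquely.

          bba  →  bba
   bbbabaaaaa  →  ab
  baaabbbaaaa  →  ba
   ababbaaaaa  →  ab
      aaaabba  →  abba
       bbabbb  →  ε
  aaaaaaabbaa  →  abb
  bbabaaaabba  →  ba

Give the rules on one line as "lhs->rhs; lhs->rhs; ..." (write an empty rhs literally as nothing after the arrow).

aa->; aaa->; bab->; bbb->

  | bba
  | bbbabaaaaa => abaaaaa => abaa => ab
  | baaabbbaaaa => bbbbaaaa => baaaa => ba
  | ababbaaaaa => abaaaaa => abaa => ab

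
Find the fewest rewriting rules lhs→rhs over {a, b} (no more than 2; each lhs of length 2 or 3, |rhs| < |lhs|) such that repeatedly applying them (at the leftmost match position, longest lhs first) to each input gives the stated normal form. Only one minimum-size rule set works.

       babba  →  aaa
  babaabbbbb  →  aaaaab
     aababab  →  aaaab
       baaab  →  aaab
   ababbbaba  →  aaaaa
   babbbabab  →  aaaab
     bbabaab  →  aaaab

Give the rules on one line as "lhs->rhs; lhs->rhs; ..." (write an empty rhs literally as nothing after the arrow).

  | babba => abba => aaa
  | babaabbbbb => abaabbbbb => aaabbbbb => aaaabbb => aaaaab
  | aababab => aaabab => aaaab
  | baaab => aaab

ba->a; bb->a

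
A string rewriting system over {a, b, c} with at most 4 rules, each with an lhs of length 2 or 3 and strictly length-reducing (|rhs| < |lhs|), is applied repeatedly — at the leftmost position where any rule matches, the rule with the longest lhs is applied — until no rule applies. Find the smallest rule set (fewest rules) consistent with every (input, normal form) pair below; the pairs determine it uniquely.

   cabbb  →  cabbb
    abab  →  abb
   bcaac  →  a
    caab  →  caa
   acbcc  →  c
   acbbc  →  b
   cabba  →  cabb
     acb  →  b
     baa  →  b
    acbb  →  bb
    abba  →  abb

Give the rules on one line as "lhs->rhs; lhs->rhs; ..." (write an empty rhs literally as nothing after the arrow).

  | cabbb
  | abab => abb
  | bcaac => aac => a
  | caab => caa

aab->aa; ac->; ba->b; bc->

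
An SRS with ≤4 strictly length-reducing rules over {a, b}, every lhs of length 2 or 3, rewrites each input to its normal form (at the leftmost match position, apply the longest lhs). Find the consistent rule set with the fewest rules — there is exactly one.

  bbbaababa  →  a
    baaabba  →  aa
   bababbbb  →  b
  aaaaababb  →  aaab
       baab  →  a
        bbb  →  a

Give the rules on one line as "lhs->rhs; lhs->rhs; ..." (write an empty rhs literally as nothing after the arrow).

  | bbbaababa => aaababa => aaba => a
  | baaabba => bbabba => bbba => aa
  | bababbbb => bbbbb => abb => b
  | aaaaababb => aaaabb => aaab

aba->; abb->b; baa->bb; bbb->a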